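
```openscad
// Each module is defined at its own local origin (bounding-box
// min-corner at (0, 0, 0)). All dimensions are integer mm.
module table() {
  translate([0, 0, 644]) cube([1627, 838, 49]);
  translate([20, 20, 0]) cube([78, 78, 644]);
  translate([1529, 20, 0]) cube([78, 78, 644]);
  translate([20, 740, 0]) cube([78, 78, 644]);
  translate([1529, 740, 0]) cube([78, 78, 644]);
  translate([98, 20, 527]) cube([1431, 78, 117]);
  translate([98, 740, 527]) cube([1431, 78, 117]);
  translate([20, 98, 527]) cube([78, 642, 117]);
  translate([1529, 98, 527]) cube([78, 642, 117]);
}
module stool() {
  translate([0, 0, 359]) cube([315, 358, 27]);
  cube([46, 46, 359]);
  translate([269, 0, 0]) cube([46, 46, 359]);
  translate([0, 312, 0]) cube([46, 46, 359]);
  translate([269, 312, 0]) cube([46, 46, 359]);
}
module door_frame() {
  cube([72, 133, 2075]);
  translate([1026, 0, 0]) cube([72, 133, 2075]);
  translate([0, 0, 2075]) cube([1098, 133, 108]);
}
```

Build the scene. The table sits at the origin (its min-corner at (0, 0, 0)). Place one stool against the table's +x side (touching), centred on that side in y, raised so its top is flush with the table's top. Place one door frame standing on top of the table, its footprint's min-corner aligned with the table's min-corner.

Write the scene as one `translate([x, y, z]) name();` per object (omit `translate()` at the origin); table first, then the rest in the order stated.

table();
translate([1627, 240, 307]) stool();
translate([0, 0, 693]) door_frame();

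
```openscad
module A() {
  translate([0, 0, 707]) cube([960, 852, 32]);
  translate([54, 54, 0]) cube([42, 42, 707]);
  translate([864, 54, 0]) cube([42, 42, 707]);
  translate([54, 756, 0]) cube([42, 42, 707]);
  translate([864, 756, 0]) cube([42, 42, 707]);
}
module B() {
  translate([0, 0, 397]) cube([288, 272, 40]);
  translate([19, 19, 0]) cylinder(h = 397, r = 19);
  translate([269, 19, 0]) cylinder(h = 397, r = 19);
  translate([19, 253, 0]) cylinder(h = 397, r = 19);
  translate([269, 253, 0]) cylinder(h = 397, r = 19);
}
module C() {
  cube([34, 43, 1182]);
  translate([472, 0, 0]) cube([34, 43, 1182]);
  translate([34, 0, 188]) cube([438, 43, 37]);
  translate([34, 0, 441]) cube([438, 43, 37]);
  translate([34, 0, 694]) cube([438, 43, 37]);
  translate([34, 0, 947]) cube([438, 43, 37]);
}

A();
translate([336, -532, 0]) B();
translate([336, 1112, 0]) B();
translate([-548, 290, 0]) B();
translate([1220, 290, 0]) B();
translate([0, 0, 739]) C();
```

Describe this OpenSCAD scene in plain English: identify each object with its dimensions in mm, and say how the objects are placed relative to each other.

A is a table: top 960 mm (x) × 852 mm (y), 32 mm thick, upper face at z = 739 mm, on four 42×42 mm square legs, each inset 54 mm from the nearest pair of top edges, running from z = 0 to the bottom of the top.

B is a four-legged stool. The seat is 288×272 mm, 40 mm thick, top at z = 437 mm. It stands on four round legs, each 38 mm in diameter, from z = 0 to the seat underside, each leg's axis is inset half a diameter from the nearest pair of seat edges (so the leg's bounding box is flush with the corner).

C is a straight ladder. Two 34×43 mm vertical rails, 1182 mm tall, stand 506 mm apart (outside-to-outside) with their front faces coplanar on the −y side. 4 rungs, each 43 mm deep and 37 mm tall, span between the inner faces of the rails, front faces flush with the rails. The lowest rung's underside is at z = 188 mm and rungs are spaced 253 mm apart (underside to underside).

Four stools sit around the table at the −y, +y, −x, +x sides. The ladder is on top of the table.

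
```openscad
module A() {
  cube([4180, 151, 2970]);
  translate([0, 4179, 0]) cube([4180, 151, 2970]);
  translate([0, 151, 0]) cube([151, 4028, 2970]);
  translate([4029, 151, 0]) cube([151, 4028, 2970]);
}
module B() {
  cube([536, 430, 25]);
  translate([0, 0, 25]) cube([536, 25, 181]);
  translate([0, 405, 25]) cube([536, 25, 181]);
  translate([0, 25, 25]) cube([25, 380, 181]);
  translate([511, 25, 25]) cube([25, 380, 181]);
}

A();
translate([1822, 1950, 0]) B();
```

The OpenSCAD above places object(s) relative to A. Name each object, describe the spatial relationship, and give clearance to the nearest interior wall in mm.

Clearances: x = 1671, y = 1799; minimum 1671 mm.

A is a house frame. B is an open box. The open box sits inside the house frame, centred. The clearance to the nearest interior wall is 1671 mm.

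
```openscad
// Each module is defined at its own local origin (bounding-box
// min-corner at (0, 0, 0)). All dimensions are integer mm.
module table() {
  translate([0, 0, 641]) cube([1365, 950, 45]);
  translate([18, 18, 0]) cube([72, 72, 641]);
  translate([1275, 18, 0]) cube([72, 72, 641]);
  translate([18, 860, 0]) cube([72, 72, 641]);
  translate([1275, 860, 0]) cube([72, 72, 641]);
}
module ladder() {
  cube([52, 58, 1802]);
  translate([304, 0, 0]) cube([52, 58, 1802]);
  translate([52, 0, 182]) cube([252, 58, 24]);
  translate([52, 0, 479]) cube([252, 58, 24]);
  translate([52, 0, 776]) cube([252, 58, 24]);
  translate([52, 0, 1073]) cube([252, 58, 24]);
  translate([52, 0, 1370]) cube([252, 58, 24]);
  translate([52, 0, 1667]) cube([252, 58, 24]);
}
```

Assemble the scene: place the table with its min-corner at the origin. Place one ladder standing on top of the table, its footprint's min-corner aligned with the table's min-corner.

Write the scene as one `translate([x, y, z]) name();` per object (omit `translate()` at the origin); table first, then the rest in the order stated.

table();
translate([0, 0, 686]) ladder();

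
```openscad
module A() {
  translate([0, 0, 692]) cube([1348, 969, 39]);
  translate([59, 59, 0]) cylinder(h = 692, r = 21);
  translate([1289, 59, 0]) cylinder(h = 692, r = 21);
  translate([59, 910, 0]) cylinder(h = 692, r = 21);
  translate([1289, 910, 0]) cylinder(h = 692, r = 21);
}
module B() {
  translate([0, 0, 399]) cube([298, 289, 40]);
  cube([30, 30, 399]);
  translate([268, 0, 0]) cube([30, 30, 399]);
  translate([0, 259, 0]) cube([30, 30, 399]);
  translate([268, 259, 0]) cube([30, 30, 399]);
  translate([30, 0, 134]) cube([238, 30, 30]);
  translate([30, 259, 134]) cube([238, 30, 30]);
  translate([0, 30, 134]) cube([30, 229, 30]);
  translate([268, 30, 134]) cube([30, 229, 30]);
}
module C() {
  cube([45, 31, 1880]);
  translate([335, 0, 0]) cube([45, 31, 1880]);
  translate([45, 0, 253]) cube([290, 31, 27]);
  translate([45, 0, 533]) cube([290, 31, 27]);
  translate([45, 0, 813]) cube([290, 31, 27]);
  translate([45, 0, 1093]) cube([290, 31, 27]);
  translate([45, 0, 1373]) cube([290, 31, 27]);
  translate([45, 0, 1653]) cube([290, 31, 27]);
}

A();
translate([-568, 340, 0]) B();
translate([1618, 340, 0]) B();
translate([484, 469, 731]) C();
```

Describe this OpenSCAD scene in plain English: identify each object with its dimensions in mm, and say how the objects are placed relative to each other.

A is a table: top 1348 mm (x) × 969 mm (y), 39 mm thick, upper face at z = 731 mm, on four round legs of 42 mm diameter, each leg's bounding box inset 38 mm from the nearest pair of top edges, running from z = 0 to the bottom of the top.

B is a four-legged stool. The seat is a 298×289×40 mm slab whose top surface is at z = 439 mm; four square legs, each 30×30 mm in cross-section, run from the floor (z = 0) to the underside of the seat, each flush with a corner of the seat. Four stretchers, 30 mm wide and 30 mm tall, connect adjacent legs with their undersides at z = 134 mm, each running between the inner faces of the legs it joins and aligned with the legs' outer faces on the other axis.

C is a wooden ladder with two side rails of 45×31 mm section and 1880 mm height, set 380 mm apart overall. Between them run 6 rectangular rungs (31 mm deep, 27 mm thick), front faces flush with the rails' −y face. The bottom of the first rung is 253 mm above the floor and each subsequent rung is 280 mm higher than the one below.

Two stools sit around the table at the −x, +x sides. The ladder is on top of the table, centred.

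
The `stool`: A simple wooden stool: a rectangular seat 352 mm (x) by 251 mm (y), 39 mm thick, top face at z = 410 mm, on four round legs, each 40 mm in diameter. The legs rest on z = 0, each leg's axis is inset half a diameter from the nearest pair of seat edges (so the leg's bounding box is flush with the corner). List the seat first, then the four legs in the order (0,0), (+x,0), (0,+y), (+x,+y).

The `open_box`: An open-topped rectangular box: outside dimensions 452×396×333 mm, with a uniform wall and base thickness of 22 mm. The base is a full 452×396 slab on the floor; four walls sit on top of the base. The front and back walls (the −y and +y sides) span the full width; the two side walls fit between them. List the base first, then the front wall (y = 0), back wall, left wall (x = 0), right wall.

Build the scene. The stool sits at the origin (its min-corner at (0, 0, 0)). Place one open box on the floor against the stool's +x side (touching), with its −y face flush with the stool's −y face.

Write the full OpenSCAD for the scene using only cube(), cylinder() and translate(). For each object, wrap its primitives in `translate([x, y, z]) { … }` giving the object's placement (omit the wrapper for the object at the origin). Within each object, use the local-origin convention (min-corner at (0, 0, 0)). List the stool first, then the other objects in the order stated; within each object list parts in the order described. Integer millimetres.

translate([0, 0, 371]) cube([352, 251, 39]);
translate([20, 20, 0]) cylinder(h = 371, r = 20);
translate([332, 20, 0]) cylinder(h = 371, r = 20);
translate([20, 231, 0]) cylinder(h = 371, r = 20);
translate([332, 231, 0]) cylinder(h = 371, r = 20);
translate([352, 0, 0]) {
  cube([452, 396, 22]);
  translate([0, 0, 22]) cube([452, 22, 311]);
  translate([0, 374, 22]) cube([452, 22, 311]);
  translate([0, 22, 22]) cube([22, 352, 311]);
  translate([430, 22, 22]) cube([22, 352, 311]);
}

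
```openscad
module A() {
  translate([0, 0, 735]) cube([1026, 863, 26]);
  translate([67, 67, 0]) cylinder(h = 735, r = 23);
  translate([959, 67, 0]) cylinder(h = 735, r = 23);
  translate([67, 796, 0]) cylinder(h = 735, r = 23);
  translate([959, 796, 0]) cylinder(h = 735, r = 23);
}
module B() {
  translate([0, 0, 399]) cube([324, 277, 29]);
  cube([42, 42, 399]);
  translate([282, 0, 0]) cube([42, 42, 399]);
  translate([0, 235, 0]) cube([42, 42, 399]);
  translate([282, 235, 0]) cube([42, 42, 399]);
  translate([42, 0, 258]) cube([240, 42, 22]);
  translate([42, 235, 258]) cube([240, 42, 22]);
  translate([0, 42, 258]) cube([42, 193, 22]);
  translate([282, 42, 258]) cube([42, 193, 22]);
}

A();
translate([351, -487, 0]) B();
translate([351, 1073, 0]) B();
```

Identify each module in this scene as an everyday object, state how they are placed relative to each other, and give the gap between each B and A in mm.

A is a table. B is a stool. Two stools sit around the table at the −y, +y sides. The gap between each stool and the table is 210 mm.

Each stool's nearest face is 210 mm from the table's bounding box.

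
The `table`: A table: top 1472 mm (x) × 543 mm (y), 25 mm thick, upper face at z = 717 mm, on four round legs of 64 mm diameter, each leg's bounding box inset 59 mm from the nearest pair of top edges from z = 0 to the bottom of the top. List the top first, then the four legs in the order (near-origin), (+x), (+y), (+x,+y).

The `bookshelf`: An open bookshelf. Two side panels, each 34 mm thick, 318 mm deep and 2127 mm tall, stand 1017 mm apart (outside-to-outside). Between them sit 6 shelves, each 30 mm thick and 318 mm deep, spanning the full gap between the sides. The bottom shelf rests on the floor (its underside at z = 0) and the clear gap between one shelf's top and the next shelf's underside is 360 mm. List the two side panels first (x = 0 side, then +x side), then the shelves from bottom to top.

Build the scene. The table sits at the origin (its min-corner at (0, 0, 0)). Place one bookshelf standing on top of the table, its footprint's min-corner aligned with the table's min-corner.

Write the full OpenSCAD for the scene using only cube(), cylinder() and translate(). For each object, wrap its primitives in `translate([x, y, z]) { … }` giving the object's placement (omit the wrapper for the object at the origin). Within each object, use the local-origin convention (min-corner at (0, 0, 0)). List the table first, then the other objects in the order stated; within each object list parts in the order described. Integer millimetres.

translate([0, 0, 692]) cube([1472, 543, 25]);
translate([91, 91, 0]) cylinder(h = 692, r = 32);
translate([1381, 91, 0]) cylinder(h = 692, r = 32);
translate([91, 452, 0]) cylinder(h = 692, r = 32);
translate([1381, 452, 0]) cylinder(h = 692, r = 32);
translate([0, 0, 717]) {
  cube([34, 318, 2127]);
  translate([983, 0, 0]) cube([34, 318, 2127]);
  translate([34, 0, 0]) cube([949, 318, 30]);
  translate([34, 0, 390]) cube([949, 318, 30]);
  translate([34, 0, 780]) cube([949, 318, 30]);
  translate([34, 0, 1170]) cube([949, 318, 30]);
  translate([34, 0, 1560]) cube([949, 318, 30]);
  translate([34, 0, 1950]) cube([949, 318, 30]);
}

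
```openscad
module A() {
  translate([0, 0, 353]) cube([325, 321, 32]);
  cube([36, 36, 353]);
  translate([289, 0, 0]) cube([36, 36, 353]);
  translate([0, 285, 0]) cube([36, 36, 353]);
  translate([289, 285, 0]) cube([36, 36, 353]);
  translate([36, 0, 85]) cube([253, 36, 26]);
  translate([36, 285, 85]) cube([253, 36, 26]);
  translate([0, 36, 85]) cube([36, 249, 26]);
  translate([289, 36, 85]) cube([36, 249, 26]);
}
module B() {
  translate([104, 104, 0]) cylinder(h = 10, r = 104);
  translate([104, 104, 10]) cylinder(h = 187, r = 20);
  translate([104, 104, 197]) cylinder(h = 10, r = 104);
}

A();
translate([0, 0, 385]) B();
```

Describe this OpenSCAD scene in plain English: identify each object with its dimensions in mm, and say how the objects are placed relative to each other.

A is a simple wooden stool: a rectangular seat 325 mm (x) by 321 mm (y), 32 mm thick, top face at z = 385 mm, on four square legs, each 36×36 mm in cross-section. The legs rest on z = 0, each flush with a corner of the seat. Four stretchers, 36 mm wide and 26 mm tall, connect adjacent legs with their undersides at z = 85 mm, each running between the inner faces of the legs it joins and aligned with the legs' outer faces on the other axis.

B is a spool: two coaxial disc flanges of radius 104 mm and thickness 10 mm, joined by a core cylinder of radius 20 mm and height 187 mm. The lower flange rests on z = 0 and the three cylinders share a vertical axis.

The spool is on top of the stool.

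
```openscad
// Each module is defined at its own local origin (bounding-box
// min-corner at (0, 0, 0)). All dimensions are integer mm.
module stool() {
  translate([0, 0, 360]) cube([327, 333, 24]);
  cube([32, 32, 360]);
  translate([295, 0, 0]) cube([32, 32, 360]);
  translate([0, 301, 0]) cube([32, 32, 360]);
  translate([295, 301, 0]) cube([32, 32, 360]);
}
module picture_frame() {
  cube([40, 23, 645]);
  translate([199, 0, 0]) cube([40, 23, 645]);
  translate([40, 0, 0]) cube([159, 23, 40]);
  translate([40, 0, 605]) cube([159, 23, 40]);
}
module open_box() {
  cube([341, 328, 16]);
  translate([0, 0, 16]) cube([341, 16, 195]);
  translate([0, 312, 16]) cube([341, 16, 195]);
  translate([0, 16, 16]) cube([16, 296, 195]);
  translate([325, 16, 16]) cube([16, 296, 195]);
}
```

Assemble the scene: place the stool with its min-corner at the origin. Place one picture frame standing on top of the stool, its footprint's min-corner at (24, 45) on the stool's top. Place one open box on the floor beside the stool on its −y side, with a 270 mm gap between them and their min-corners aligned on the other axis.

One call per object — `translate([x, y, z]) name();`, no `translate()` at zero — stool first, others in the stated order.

stool();
translate([24, 45, 384]) picture_frame();
translate([0, -598, 0]) open_box();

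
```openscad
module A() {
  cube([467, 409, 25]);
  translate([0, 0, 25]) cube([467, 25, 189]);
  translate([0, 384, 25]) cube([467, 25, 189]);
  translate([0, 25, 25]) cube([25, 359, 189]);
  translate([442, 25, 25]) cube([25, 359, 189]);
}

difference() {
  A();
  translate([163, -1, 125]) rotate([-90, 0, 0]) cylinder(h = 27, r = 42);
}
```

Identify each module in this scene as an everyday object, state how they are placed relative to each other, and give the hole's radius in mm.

The subtracted cylinder has r = 42 mm.

A is an open box. The open box has a circular hole through its front wall. The hole's radius is 42 mm.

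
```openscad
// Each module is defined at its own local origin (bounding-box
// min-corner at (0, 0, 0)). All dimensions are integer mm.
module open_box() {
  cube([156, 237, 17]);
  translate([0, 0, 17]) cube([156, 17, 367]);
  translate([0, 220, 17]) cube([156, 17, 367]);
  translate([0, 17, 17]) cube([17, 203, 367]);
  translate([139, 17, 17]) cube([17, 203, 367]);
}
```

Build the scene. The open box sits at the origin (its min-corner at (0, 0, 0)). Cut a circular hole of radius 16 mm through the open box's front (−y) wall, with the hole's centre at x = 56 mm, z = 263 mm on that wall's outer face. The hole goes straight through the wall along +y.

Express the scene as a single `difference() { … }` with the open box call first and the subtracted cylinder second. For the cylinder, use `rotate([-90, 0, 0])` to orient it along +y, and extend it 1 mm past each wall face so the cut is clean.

difference() {
  open_box();
  translate([56, -1, 263]) rotate([-90, 0, 0]) cylinder(h = 19, r = 16);
}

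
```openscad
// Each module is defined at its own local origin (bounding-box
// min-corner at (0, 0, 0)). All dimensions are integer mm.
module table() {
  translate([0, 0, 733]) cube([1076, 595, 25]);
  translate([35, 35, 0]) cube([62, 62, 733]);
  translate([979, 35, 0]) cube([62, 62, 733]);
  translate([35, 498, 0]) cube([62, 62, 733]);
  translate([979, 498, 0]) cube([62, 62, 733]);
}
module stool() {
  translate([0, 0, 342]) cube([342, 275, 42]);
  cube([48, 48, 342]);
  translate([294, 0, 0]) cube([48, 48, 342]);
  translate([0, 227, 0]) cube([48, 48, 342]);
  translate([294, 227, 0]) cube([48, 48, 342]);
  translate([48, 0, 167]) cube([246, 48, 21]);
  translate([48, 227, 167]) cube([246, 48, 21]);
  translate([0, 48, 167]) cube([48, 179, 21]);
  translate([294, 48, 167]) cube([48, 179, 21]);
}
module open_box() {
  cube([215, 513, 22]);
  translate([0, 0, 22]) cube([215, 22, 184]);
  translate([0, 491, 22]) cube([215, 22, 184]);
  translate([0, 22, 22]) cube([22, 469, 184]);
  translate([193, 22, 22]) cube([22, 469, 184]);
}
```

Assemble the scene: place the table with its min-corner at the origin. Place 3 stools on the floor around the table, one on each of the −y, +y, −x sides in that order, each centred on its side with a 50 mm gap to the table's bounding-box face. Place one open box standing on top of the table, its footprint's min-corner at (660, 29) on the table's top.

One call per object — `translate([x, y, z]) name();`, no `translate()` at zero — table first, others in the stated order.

table();
translate([367, -325, 0]) stool();
translate([367, 645, 0]) stool();
translate([-392, 160, 0]) stool();
translate([660, 29, 758]) open_box();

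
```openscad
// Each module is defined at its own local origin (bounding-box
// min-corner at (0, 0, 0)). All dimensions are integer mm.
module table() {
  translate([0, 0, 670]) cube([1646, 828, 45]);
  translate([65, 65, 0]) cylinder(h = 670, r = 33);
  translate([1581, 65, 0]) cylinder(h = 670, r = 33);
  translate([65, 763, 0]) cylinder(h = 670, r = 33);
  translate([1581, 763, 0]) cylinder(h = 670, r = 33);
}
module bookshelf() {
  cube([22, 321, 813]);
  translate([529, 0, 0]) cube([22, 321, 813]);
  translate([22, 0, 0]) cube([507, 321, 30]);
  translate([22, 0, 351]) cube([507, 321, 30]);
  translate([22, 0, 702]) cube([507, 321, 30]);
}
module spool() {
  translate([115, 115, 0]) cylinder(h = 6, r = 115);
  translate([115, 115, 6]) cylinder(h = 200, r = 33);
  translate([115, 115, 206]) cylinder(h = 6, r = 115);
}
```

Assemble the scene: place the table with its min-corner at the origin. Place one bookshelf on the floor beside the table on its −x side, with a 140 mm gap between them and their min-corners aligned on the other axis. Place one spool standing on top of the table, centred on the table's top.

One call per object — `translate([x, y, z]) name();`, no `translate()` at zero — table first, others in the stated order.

table();
translate([-691, 0, 0]) bookshelf();
translate([708, 299, 715]) spool();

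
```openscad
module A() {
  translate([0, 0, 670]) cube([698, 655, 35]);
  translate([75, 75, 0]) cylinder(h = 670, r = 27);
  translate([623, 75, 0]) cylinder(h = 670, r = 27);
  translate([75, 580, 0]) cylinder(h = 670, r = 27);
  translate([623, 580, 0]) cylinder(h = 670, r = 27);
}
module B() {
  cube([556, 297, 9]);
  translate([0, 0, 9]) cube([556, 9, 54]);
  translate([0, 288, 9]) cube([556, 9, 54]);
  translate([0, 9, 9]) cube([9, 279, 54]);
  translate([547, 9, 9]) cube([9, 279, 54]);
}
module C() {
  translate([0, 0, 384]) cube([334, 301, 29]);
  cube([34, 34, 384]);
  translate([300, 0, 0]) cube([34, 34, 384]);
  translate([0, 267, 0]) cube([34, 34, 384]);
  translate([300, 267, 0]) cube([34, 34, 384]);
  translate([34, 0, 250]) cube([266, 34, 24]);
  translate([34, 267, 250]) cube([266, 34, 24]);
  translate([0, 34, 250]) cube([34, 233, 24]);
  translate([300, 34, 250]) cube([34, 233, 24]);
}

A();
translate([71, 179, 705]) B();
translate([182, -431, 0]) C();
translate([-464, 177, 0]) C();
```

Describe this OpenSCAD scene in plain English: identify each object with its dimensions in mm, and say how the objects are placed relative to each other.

A is a table: top 698 mm (x) × 655 mm (y), 35 mm thick, upper face at z = 705 mm, on four round legs of 54 mm diameter, each leg's bounding box inset 48 mm from the nearest pair of top edges, running from z = 0 to the bottom of the top.

B is an open-topped rectangular box: outside dimensions 556×297×63 mm, with a uniform wall and base thickness of 9 mm. The base is a full 556×297 slab on the floor; four walls sit on top of the base. The front and back walls (the −y and +y sides) span the full width; the two side walls fit between them.

C is a four-legged stool. The seat is 334×301 mm, 29 mm thick, top at z = 413 mm. It stands on four square legs, each 34×34 mm in cross-section, from z = 0 to the seat underside, each flush with a corner of the seat. Four stretchers, 34 mm wide and 24 mm tall, connect adjacent legs with their undersides at z = 250 mm, each running between the inner faces of the legs it joins and aligned with the legs' outer faces on the other axis.

The open box is on top of the table, centred. Two stools sit around the table at the −y, −x sides.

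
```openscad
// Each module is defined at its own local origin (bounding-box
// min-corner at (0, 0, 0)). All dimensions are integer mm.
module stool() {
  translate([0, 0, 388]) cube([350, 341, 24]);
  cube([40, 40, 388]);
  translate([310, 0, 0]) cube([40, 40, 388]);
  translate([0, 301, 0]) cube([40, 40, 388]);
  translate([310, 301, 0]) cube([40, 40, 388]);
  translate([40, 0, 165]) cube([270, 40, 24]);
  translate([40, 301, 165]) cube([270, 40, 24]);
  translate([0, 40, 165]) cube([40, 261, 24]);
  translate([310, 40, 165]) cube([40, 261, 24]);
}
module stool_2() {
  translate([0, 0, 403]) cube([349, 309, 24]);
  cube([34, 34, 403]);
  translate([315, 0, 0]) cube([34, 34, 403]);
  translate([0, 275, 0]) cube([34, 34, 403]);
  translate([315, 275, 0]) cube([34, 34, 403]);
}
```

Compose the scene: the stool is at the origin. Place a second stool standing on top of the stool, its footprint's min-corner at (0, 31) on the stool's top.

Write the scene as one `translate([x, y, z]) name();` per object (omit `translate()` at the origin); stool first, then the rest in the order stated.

stool();
translate([0, 31, 412]) stool_2();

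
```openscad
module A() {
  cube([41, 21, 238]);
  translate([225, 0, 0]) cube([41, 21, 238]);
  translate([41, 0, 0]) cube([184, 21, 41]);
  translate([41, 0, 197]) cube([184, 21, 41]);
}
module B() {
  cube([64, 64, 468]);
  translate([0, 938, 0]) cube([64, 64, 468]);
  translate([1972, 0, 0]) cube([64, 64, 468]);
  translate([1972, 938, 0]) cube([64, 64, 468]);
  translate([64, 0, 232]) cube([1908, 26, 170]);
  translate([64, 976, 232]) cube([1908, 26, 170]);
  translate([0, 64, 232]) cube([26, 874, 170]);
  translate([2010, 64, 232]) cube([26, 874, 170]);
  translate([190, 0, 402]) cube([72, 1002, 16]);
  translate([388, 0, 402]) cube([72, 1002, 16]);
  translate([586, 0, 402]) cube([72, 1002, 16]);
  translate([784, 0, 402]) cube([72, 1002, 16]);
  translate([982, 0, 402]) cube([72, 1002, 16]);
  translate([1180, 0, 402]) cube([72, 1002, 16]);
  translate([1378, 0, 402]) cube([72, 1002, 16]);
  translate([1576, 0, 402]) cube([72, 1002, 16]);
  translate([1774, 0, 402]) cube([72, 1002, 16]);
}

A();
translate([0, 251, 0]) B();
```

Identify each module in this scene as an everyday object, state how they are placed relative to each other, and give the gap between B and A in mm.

The bed frame's nearest face is 230 mm from the picture frame's +y face.

A is a picture frame. B is a bed frame. The bed frame is on the floor beside the picture frame on its +y side. The gap between the bed frame and the picture frame is 230 mm.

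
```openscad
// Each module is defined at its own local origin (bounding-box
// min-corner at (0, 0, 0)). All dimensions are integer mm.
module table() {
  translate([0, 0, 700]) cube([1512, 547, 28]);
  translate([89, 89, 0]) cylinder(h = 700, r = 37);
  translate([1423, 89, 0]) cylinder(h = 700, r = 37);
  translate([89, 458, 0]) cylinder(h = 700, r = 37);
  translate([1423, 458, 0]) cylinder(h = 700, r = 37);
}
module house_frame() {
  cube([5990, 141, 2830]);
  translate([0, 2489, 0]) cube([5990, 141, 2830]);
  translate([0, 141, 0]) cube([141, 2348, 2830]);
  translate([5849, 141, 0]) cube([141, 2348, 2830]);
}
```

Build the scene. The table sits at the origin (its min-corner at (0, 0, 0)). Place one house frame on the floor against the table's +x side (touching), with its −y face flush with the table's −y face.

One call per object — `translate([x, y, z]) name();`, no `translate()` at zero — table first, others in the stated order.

table();
translate([1512, 0, 0]) house_frame();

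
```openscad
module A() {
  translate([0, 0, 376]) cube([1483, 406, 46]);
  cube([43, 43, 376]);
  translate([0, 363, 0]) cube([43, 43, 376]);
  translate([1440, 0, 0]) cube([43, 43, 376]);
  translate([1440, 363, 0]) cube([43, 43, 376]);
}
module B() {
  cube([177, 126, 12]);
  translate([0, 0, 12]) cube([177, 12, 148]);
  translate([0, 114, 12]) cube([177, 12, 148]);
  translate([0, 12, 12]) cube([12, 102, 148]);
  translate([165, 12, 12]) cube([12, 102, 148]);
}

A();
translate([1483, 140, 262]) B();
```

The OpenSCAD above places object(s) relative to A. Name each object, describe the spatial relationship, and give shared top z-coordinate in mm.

A is a bench. B is an open box. The open box is beside the bench with their tops flush at z = 422. The shared top z-coordinate is 422 mm.

Both tops at z = 422 mm.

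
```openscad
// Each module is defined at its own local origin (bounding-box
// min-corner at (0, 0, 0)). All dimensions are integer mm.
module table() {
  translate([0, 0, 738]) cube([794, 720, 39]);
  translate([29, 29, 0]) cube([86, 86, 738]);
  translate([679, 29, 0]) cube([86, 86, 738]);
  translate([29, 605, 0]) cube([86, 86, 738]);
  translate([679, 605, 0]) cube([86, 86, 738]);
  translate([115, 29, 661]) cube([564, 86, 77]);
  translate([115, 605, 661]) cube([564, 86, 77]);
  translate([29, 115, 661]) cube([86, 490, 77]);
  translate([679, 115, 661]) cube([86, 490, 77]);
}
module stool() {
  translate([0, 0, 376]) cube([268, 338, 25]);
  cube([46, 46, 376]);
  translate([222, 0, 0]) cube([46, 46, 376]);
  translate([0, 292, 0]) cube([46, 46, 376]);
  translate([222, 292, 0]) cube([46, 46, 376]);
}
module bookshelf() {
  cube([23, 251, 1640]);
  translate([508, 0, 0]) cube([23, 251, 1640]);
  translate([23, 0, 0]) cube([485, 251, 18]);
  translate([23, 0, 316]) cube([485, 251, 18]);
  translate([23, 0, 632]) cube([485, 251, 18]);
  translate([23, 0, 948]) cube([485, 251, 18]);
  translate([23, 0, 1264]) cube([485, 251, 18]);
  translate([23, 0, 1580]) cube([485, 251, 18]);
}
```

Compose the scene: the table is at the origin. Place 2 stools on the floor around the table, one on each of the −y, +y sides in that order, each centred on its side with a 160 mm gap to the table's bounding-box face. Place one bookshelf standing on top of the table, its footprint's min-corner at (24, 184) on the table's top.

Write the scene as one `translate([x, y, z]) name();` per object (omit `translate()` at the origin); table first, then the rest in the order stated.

table();
translate([263, -498, 0]) stool();
translate([263, 880, 0]) stool();
translate([24, 184, 777]) bookshelf();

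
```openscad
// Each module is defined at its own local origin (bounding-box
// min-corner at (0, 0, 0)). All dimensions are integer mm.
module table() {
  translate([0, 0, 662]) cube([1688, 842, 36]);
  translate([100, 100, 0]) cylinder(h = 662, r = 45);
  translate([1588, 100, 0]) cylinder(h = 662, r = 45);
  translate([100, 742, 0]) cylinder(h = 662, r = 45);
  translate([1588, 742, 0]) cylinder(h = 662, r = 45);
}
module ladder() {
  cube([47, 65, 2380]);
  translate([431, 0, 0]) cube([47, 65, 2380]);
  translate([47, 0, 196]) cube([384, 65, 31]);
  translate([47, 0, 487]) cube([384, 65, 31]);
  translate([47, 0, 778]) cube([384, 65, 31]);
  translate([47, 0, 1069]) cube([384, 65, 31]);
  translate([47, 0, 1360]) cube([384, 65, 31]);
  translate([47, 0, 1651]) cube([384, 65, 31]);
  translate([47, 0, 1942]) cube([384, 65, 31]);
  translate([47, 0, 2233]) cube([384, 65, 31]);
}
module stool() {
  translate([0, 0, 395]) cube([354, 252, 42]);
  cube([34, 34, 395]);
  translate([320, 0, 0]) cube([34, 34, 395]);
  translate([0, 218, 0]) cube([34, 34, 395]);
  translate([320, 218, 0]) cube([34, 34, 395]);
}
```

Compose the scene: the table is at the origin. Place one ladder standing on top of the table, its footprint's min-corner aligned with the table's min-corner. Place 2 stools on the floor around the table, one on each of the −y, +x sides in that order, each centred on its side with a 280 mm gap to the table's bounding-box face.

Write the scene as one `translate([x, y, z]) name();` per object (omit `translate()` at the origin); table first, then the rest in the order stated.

table();
translate([0, 0, 698]) ladder();
translate([667, -532, 0]) stool();
translate([1968, 295, 0]) stool();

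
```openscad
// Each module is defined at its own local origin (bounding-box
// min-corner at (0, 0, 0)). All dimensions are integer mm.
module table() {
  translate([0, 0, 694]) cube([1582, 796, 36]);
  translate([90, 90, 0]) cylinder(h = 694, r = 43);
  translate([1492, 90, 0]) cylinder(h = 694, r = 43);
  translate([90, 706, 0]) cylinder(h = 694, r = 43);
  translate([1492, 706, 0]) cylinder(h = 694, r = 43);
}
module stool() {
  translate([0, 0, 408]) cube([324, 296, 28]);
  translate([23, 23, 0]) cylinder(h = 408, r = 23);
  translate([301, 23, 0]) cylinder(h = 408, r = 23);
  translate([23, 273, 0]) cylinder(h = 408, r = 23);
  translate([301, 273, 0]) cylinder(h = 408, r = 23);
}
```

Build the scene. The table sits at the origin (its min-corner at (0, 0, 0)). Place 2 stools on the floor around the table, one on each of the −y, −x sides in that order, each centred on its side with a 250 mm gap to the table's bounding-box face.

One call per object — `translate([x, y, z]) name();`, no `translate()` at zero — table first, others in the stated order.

table();
translate([629, -546, 0]) stool();
translate([-574, 250, 0]) stool();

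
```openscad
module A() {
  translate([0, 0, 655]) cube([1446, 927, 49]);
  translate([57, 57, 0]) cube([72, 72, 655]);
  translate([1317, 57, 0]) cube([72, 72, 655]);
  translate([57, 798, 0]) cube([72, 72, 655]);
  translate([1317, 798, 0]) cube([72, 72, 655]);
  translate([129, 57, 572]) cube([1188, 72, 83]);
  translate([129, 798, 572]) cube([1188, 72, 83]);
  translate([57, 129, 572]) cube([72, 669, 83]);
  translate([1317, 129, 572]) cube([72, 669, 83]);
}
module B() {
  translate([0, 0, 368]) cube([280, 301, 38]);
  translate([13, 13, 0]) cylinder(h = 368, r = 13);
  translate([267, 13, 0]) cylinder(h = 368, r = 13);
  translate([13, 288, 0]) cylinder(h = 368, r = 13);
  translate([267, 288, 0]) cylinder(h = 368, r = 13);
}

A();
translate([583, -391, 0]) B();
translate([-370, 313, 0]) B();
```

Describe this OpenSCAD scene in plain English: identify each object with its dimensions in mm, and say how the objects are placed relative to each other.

A is a table: top 1446 mm (x) × 927 mm (y), 49 mm thick, upper face at z = 704 mm, on four 72×72 mm square legs, each inset 57 mm from the nearest pair of top edges, running from z = 0 to the bottom of the top. Four apron rails, 72 mm thick and 83 mm tall, run between adjacent legs with their top edges flush with the underside of the top and their outer faces flush with the legs' outer faces.

B is a four-legged stool. The seat is 280×301 mm, 38 mm thick, top at z = 406 mm. It stands on four round legs, each 26 mm in diameter, from z = 0 to the seat underside, each leg's axis is inset half a diameter from the nearest pair of seat edges (so the leg's bounding box is flush with the corner).

Two stools sit around the table at the −y, −x sides.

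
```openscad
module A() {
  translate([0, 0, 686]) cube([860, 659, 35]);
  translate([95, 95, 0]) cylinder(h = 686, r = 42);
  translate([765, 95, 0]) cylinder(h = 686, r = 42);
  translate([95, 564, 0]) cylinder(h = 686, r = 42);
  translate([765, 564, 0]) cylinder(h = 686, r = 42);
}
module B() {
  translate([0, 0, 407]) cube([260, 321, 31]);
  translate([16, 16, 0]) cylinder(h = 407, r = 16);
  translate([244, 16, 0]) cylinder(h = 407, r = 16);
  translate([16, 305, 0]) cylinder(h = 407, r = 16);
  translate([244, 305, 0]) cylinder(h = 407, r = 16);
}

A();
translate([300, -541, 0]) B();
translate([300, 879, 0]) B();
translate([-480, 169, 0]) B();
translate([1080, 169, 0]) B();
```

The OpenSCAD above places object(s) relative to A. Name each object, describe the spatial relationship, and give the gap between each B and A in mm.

A is a table. B is a stool. Four stools sit around the table at the −y, +y, −x, +x sides. The gap between each stool and the table is 220 mm.

Each stool's nearest face is 220 mm from the table's bounding box.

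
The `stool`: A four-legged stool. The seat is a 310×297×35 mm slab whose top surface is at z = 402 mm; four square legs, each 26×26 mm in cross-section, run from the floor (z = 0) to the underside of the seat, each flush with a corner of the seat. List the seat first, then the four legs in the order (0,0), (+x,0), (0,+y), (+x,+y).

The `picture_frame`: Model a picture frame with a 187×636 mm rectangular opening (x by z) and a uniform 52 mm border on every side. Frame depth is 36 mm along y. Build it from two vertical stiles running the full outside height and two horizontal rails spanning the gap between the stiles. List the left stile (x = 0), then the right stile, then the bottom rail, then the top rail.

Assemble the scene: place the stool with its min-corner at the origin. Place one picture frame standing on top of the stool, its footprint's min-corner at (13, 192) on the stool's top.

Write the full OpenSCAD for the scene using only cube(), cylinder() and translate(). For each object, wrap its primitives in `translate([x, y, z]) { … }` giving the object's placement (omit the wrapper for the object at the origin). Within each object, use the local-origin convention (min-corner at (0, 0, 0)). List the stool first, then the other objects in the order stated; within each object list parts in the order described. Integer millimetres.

translate([0, 0, 367]) cube([310, 297, 35]);
cube([26, 26, 367]);
translate([284, 0, 0]) cube([26, 26, 367]);
translate([0, 271, 0]) cube([26, 26, 367]);
translate([284, 271, 0]) cube([26, 26, 367]);
translate([13, 192, 402]) {
  cube([52, 36, 740]);
  translate([239, 0, 0]) cube([52, 36, 740]);
  translate([52, 0, 0]) cube([187, 36, 52]);
  translate([52, 0, 688]) cube([187, 36, 52]);
}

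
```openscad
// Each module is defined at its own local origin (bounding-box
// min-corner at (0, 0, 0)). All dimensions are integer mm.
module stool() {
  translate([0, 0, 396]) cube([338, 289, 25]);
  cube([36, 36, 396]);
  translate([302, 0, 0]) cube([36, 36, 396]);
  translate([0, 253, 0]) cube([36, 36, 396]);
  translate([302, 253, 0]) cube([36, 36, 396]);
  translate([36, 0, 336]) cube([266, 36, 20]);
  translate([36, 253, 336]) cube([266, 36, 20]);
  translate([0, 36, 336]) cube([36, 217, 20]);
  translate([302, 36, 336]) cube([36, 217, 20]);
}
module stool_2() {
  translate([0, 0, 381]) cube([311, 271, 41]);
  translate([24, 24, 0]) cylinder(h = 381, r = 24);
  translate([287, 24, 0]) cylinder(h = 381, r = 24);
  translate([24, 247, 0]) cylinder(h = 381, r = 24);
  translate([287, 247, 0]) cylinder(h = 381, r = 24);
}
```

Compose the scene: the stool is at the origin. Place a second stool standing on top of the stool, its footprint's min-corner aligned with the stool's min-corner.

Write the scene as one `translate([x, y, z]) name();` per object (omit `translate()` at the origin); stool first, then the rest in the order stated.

stool();
translate([0, 0, 421]) stool_2();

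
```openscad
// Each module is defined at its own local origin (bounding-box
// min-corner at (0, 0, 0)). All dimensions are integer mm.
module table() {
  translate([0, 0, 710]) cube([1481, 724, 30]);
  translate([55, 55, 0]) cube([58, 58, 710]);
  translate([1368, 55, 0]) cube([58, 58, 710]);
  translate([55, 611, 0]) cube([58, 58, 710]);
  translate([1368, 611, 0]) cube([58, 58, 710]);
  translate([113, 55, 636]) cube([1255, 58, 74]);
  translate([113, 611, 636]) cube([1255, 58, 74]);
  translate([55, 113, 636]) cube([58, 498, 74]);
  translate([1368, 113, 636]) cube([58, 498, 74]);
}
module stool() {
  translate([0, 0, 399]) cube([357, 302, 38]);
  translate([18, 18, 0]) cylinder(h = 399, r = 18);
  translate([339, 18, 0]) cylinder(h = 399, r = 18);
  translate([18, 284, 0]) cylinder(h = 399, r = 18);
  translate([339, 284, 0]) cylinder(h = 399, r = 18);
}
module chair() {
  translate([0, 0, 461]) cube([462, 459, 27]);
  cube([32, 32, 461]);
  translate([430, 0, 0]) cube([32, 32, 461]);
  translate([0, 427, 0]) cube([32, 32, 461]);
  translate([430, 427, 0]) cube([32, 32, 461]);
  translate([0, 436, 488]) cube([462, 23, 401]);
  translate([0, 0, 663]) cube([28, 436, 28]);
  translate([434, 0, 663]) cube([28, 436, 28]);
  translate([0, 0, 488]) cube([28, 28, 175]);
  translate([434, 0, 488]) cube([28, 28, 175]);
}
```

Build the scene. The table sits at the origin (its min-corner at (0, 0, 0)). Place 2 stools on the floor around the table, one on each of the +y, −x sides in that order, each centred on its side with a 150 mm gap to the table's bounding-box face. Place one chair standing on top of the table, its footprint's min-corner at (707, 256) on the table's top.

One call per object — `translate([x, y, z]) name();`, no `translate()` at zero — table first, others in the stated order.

table();
translate([562, 874, 0]) stool();
translate([-507, 211, 0]) stool();
translate([707, 256, 740]) chair();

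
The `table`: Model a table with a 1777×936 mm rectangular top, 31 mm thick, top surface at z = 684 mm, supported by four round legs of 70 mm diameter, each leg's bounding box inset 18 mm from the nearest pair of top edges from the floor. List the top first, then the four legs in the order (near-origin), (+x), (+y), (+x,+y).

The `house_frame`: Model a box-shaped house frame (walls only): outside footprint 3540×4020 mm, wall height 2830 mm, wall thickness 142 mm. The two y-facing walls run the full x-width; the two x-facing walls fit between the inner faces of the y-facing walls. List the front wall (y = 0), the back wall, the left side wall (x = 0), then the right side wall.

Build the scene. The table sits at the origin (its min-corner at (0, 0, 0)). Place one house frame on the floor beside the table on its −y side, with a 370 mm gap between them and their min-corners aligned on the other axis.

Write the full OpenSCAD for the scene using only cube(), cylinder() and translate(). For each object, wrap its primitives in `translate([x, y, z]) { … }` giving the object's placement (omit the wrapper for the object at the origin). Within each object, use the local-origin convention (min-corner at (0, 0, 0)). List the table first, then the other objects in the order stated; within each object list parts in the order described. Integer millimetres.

translate([0, 0, 653]) cube([1777, 936, 31]);
translate([53, 53, 0]) cylinder(h = 653, r = 35);
translate([1724, 53, 0]) cylinder(h = 653, r = 35);
translate([53, 883, 0]) cylinder(h = 653, r = 35);
translate([1724, 883, 0]) cylinder(h = 653, r = 35);
translate([0, -4390, 0]) {
  cube([3540, 142, 2830]);
  translate([0, 3878, 0]) cube([3540, 142, 2830]);
  translate([0, 142, 0]) cube([142, 3736, 2830]);
  translate([3398, 142, 0]) cube([142, 3736, 2830]);
}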